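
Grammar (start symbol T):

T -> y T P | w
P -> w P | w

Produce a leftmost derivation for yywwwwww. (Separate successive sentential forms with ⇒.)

T ⇒ yTP ⇒ yyTPP ⇒ yywPP ⇒ yywwPP ⇒ yywwwP ⇒ yywwwwP ⇒ yywwwwwP ⇒ yywwwwww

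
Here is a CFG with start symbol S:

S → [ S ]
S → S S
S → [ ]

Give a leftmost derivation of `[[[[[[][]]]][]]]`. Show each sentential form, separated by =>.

S => [S] => [[S]] => [[SS]] => [[[S]S]] => [[[[S]]S]] => [[[[[S]]]S]] => [[[[[SS]]]S]] => [[[[[[]S]]]S]] => [[[[[[][]]]]S]] => [[[[[[][]]]][]]]

S => [S]   [S → [ S ]]
[S] => [[S]]   [S → [ S ]]
[[S]] => [[SS]]   [S → S S]
[[SS]] => [[[S]S]]   [S → [ S ]]
[[[S]S]] => [[[[S]]S]]   [S → [ S ]]
[[[[S]]S]] => [[[[[S]]]S]]   [S → [ S ]]
[[[[[S]]]S]] => [[[[[SS]]]S]]   [S → S S]
[[[[[SS]]]S]] => [[[[[[]S]]]S]]   [S → [ ]]
[[[[[[]S]]]S]] => [[[[[[][]]]]S]]   [S → [ ]]
[[[[[[][]]]]S]] => [[[[[[][]]]][]]]   [S → [ ]]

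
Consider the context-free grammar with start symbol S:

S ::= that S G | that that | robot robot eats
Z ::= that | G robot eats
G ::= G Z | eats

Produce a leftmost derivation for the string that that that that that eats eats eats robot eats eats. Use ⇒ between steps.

S ⇒ that S G ⇒ that that S G G ⇒ that that that S G G G ⇒ that that that that that G G G ⇒ that that that that that eats G G ⇒ that that that that that eats G Z G ⇒ that that that that that eats eats Z G ⇒ that that that that that eats eats G robot eats G ⇒ that that that that that eats eats eats robot eats G ⇒ that that that that that eats eats eats robot eats eats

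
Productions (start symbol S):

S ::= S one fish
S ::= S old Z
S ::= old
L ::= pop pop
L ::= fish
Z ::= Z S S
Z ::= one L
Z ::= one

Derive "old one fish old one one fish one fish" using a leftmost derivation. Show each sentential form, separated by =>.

S => S one fish => S one fish one fish => S old Z one fish one fish => S one fish old Z one fish one fish => old one fish old Z one fish one fish => old one fish old one one fish one fish

S => S one fish   [S ::= S one fish]
S one fish => S one fish one fish   [S ::= S one fish]
S one fish one fish => S old Z one fish one fish   [S ::= S old Z]
S old Z one fish one fish => S one fish old Z one fish one fish   [S ::= S one fish]
S one fish old Z one fish one fish => old one fish old Z one fish one fish   [S ::= old]
old one fish old Z one fish one fish => old one fish old one one fish one fish   [Z ::= one]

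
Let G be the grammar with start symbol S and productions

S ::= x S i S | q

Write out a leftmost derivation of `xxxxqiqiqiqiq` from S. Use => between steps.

S => xSiS => xxSiSiS => xxxSiSiSiS => xxxxSiSiSiSiS => xxxxqiSiSiSiS => xxxxqiqiSiSiS => xxxxqiqiqiSiS => xxxxqiqiqiqiS => xxxxqiqiqiqiq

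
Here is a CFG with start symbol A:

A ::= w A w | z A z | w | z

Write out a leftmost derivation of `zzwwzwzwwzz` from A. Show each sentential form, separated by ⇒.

A ⇒ zAz ⇒ zzAzz ⇒ zzwAwzz ⇒ zzwwAwwzz ⇒ zzwwzAzwwzz ⇒ zzwwzwzwwzz

A ⇒ zAz   [A ::= z A z]
zAz ⇒ zzAzz   [A ::= z A z]
zzAzz ⇒ zzwAwzz   [A ::= w A w]
zzwAwzz ⇒ zzwwAwwzz   [A ::= w A w]
zzwwAwwzz ⇒ zzwwzAzwwzz   [A ::= z A z]
zzwwzAzwwzz ⇒ zzwwzwzwwzz   [A ::= w]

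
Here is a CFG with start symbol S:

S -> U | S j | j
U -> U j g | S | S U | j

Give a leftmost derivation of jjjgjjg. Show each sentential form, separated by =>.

S => U => Ujg => SUjg => UUjg => UjgUjg => SUjgUjg => jUjgUjg => jjjgUjg => jjjgjjg

S => U   [S -> U]
U => Ujg   [U -> U j g]
Ujg => SUjg   [U -> S U]
SUjg => UUjg   [S -> U]
UUjg => UjgUjg   [U -> U j g]
UjgUjg => SUjgUjg   [U -> S U]
SUjgUjg => jUjgUjg   [S -> j]
jUjgUjg => jjjgUjg   [U -> j]
jjjgUjg => jjjgjjg   [U -> j]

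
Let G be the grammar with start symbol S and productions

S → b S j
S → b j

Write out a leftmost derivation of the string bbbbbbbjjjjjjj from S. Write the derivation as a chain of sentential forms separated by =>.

S => bSj => bbSjj => bbbSjjj => bbbbSjjjj => bbbbbSjjjjj => bbbbbbSjjjjjj => bbbbbbbjjjjjjj

S => bSj   [S → b S j]
bSj => bbSjj   [S → b S j]
bbSjj => bbbSjjj   [S → b S j]
bbbSjjj => bbbbSjjjj   [S → b S j]
bbbbSjjjj => bbbbbSjjjjj   [S → b S j]
bbbbbSjjjjj => bbbbbbSjjjjjj   [S → b S j]
bbbbbbSjjjjjj => bbbbbbbjjjjjjj   [S → b j]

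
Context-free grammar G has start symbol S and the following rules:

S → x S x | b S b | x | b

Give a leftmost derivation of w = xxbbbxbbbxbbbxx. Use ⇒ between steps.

S ⇒ xSx   [S → x S x]
xSx ⇒ xxSxx   [S → x S x]
xxSxx ⇒ xxbSbxx   [S → b S b]
xxbSbxx ⇒ xxbbSbbxx   [S → b S b]
xxbbSbbxx ⇒ xxbbbSbbbxx   [S → b S b]
xxbbbSbbbxx ⇒ xxbbbxSxbbbxx   [S → x S x]
xxbbbxSxbbbxx ⇒ xxbbbxbSbxbbbxx   [S → b S b]
xxbbbxbSbxbbbxx ⇒ xxbbbxbbbxbbbxx   [S → b]

S ⇒ xSx ⇒ xxSxx ⇒ xxbSbxx ⇒ xxbbSbbxx ⇒ xxbbbSbbbxx ⇒ xxbbbxSxbbbxx ⇒ xxbbbxbSbxbbbxx ⇒ xxbbbxbbbxbbbxx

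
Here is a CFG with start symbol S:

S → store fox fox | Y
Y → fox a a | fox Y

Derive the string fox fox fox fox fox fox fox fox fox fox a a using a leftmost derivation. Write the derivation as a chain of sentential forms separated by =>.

S => Y => fox Y => fox fox Y => fox fox fox Y => fox fox fox fox Y => fox fox fox fox fox Y => fox fox fox fox fox fox Y => fox fox fox fox fox fox fox Y => fox fox fox fox fox fox fox fox Y => fox fox fox fox fox fox fox fox fox Y => fox fox fox fox fox fox fox fox fox fox a a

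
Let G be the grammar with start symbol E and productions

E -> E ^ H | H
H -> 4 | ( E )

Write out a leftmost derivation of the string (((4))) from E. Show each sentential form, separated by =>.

E => H => (E) => (H) => ((E)) => ((H)) => (((E))) => (((H))) => (((4)))

E => H   [E -> H]
H => (E)   [H -> ( E )]
(E) => (H)   [E -> H]
(H) => ((E))   [H -> ( E )]
((E)) => ((H))   [E -> H]
((H)) => (((E)))   [H -> ( E )]
(((E))) => (((H)))   [E -> H]
(((H))) => (((4)))   [H -> 4]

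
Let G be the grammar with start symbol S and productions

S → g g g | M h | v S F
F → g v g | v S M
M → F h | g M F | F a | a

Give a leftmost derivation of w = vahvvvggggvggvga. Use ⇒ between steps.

S ⇒ vSF ⇒ vMhF ⇒ vahF ⇒ vahvSM ⇒ vahvvSFM ⇒ vahvvvSFFM ⇒ vahvvvgggFFM ⇒ vahvvvggggvgFM ⇒ vahvvvggggvggvgM ⇒ vahvvvggggvggvga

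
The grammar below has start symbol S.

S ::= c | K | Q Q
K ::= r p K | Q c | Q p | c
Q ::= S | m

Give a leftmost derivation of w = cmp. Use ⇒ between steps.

S ⇒ K ⇒ Qp ⇒ Sp ⇒ QQp ⇒ SQp ⇒ KQp ⇒ cQp ⇒ cmp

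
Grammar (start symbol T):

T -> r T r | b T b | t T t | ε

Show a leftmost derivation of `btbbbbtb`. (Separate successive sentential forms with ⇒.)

T ⇒ bTb ⇒ btTtb ⇒ btbTbtb ⇒ btbbTbbtb ⇒ btbbbbtb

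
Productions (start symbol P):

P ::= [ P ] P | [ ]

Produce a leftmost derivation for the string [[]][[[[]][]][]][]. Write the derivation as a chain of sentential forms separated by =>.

P=>[P]P=>[[]]P=>[[]][P]P=>[[]][[P]P]P=>[[]][[[P]P]P]P=>[[]][[[[]]P]P]P=>[[]][[[[]][]]P]P=>[[]][[[[]][]][]]P=>[[]][[[[]][]][]][]

P => [P]P   [P ::= [ P ] P]
[P]P => [[]]P   [P ::= [ ]]
[[]]P => [[]][P]P   [P ::= [ P ] P]
[[]][P]P => [[]][[P]P]P   [P ::= [ P ] P]
[[]][[P]P]P => [[]][[[P]P]P]P   [P ::= [ P ] P]
[[]][[[P]P]P]P => [[]][[[[]]P]P]P   [P ::= [ ]]
[[]][[[[]]P]P]P => [[]][[[[]][]]P]P   [P ::= [ ]]
[[]][[[[]][]]P]P => [[]][[[[]][]][]]P   [P ::= [ ]]
[[]][[[[]][]][]]P => [[]][[[[]][]][]][]   [P ::= [ ]]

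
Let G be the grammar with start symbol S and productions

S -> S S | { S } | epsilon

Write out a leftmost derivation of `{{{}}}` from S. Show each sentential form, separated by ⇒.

S ⇒ SS   [S -> S S]
SS ⇒ {S}S   [S -> { S }]
{S}S ⇒ {SS}S   [S -> S S]
{SS}S ⇒ {{S}S}S   [S -> { S }]
{{S}S}S ⇒ {{SS}S}S   [S -> S S]
{{SS}S}S ⇒ {{{S}S}S}S   [S -> { S }]
{{{S}S}S}S ⇒ {{{}S}S}S   [S -> epsilon]
{{{}S}S}S ⇒ {{{}}S}S   [S -> epsilon]
{{{}}S}S ⇒ {{{}}}S   [S -> epsilon]
{{{}}}S ⇒ {{{}}}   [S -> epsilon]

S⇒SS⇒{S}S⇒{SS}S⇒{{S}S}S⇒{{SS}S}S⇒{{{S}S}S}S⇒{{{}S}S}S⇒{{{}}S}S⇒{{{}}}S⇒{{{}}}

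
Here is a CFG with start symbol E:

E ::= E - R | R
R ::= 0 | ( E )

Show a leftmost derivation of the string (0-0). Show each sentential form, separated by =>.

E => R   [E ::= R]
R => (E)   [R ::= ( E )]
(E) => (E-R)   [E ::= E - R]
(E-R) => (R-R)   [E ::= R]
(R-R) => (0-R)   [R ::= 0]
(0-R) => (0-0)   [R ::= 0]

E => R => (E) => (E-R) => (R-R) => (0-R) => (0-0)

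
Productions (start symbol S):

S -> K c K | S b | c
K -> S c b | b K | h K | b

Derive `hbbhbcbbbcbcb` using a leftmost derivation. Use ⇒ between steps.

S ⇒ KcK ⇒ hKcK ⇒ hScbcK ⇒ hSbcbcK ⇒ hSbbcbcK ⇒ hKcKbbcbcK ⇒ hbKcKbbcbcK ⇒ hbbKcKbbcbcK ⇒ hbbhKcKbbcbcK ⇒ hbbhbcKbbcbcK ⇒ hbbhbcbbbcbcK ⇒ hbbhbcbbbcbcb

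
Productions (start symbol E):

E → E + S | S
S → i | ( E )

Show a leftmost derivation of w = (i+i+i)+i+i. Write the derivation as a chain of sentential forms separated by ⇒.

E ⇒ E+S   [E → E + S]
E+S ⇒ E+S+S   [E → E + S]
E+S+S ⇒ S+S+S   [E → S]
S+S+S ⇒ (E)+S+S   [S → ( E )]
(E)+S+S ⇒ (E+S)+S+S   [E → E + S]
(E+S)+S+S ⇒ (E+S+S)+S+S   [E → E + S]
(E+S+S)+S+S ⇒ (S+S+S)+S+S   [E → S]
(S+S+S)+S+S ⇒ (i+S+S)+S+S   [S → i]
(i+S+S)+S+S ⇒ (i+i+S)+S+S   [S → i]
(i+i+S)+S+S ⇒ (i+i+i)+S+S   [S → i]
(i+i+i)+S+S ⇒ (i+i+i)+i+S   [S → i]
(i+i+i)+i+S ⇒ (i+i+i)+i+i   [S → i]

E ⇒ E+S ⇒ E+S+S ⇒ S+S+S ⇒ (E)+S+S ⇒ (E+S)+S+S ⇒ (E+S+S)+S+S ⇒ (S+S+S)+S+S ⇒ (i+S+S)+S+S ⇒ (i+i+S)+S+S ⇒ (i+i+i)+S+S ⇒ (i+i+i)+i+S ⇒ (i+i+i)+i+i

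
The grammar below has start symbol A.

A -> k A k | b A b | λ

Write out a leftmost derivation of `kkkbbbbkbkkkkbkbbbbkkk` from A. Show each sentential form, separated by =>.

A=>kAk=>kkAkk=>kkkAkkk=>kkkbAbkkk=>kkkbbAbbkkk=>kkkbbbAbbbkkk=>kkkbbbbAbbbbkkk=>kkkbbbbkAkbbbbkkk=>kkkbbbbkbAbkbbbbkkk=>kkkbbbbkbkAkbkbbbbkkk=>kkkbbbbkbkkAkkbkbbbbkkk=>kkkbbbbkbkkkkbkbbbbkkk

A => kAk   [A -> k A k]
kAk => kkAkk   [A -> k A k]
kkAkk => kkkAkkk   [A -> k A k]
kkkAkkk => kkkbAbkkk   [A -> b A b]
kkkbAbkkk => kkkbbAbbkkk   [A -> b A b]
kkkbbAbbkkk => kkkbbbAbbbkkk   [A -> b A b]
kkkbbbAbbbkkk => kkkbbbbAbbbbkkk   [A -> b A b]
kkkbbbbAbbbbkkk => kkkbbbbkAkbbbbkkk   [A -> k A k]
kkkbbbbkAkbbbbkkk => kkkbbbbkbAbkbbbbkkk   [A -> b A b]
kkkbbbbkbAbkbbbbkkk => kkkbbbbkbkAkbkbbbbkkk   [A -> k A k]
kkkbbbbkbkAkbkbbbbkkk => kkkbbbbkbkkAkkbkbbbbkkk   [A -> k A k]
kkkbbbbkbkkAkkbkbbbbkkk => kkkbbbbkbkkkkbkbbbbkkk   [A -> λ]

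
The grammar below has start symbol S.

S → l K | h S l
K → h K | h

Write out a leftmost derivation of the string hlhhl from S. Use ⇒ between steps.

S⇒hSl⇒hlKl⇒hlhKl⇒hlhhl

S ⇒ hSl   [S → h S l]
hSl ⇒ hlKl   [S → l K]
hlKl ⇒ hlhKl   [K → h K]
hlhKl ⇒ hlhhl   [K → h]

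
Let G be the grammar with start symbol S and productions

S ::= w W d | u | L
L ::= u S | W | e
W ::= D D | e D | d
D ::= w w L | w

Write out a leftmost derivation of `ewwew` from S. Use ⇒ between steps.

S ⇒ L   [S ::= L]
L ⇒ W   [L ::= W]
W ⇒ eD   [W ::= e D]
eD ⇒ ewwL   [D ::= w w L]
ewwL ⇒ ewwW   [L ::= W]
ewwW ⇒ ewweD   [W ::= e D]
ewweD ⇒ ewwew   [D ::= w]

S ⇒ L ⇒ W ⇒ eD ⇒ ewwL ⇒ ewwW ⇒ ewweD ⇒ ewwew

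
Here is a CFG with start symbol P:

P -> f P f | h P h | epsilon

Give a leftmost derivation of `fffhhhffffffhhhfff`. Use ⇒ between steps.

P⇒fPf⇒ffPff⇒fffPfff⇒fffhPhfff⇒fffhhPhhfff⇒fffhhhPhhhfff⇒fffhhhfPfhhhfff⇒fffhhhffPffhhhfff⇒fffhhhfffPfffhhhfff⇒fffhhhffffffhhhfff

P ⇒ fPf   [P -> f P f]
fPf ⇒ ffPff   [P -> f P f]
ffPff ⇒ fffPfff   [P -> f P f]
fffPfff ⇒ fffhPhfff   [P -> h P h]
fffhPhfff ⇒ fffhhPhhfff   [P -> h P h]
fffhhPhhfff ⇒ fffhhhPhhhfff   [P -> h P h]
fffhhhPhhhfff ⇒ fffhhhfPfhhhfff   [P -> f P f]
fffhhhfPfhhhfff ⇒ fffhhhffPffhhhfff   [P -> f P f]
fffhhhffPffhhhfff ⇒ fffhhhfffPfffhhhfff   [P -> f P f]
fffhhhfffPfffhhhfff ⇒ fffhhhffffffhhhfff   [P -> epsilon]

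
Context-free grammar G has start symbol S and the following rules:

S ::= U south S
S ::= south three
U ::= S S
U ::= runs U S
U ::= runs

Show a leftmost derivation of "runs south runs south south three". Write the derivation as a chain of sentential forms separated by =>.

S => U south S => runs south S => runs south U south S => runs south runs south S => runs south runs south south three

S => U south S   [S ::= U south S]
U south S => runs south S   [U ::= runs]
runs south S => runs south U south S   [S ::= U south S]
runs south U south S => runs south runs south S   [U ::= runs]
runs south runs south S => runs south runs south south three   [S ::= south three]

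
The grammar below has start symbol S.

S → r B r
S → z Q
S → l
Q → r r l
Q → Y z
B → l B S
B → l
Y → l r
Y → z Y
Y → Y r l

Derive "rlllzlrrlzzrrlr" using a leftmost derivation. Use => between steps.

S => rBr => rlBSr => rllBSSr => rlllSSr => rlllzQSr => rlllzYzSr => rlllzYrlzSr => rlllzlrrlzSr => rlllzlrrlzzQr => rlllzlrrlzzrrlr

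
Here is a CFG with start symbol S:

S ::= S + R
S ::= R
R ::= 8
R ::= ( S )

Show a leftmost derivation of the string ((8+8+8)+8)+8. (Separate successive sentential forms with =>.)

S => S+R => R+R => (S)+R => (S+R)+R => (R+R)+R => ((S)+R)+R => ((S+R)+R)+R => ((S+R+R)+R)+R => ((R+R+R)+R)+R => ((8+R+R)+R)+R => ((8+8+R)+R)+R => ((8+8+8)+R)+R => ((8+8+8)+8)+R => ((8+8+8)+8)+8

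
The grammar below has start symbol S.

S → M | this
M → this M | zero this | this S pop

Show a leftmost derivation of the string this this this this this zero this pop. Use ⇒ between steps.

S ⇒ M ⇒ this M ⇒ this this M ⇒ this this this S pop ⇒ this this this M pop ⇒ this this this this M pop ⇒ this this this this this M pop ⇒ this this this this this zero this pop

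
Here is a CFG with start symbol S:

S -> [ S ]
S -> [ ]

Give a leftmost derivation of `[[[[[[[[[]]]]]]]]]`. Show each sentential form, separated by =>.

S => [S]   [S -> [ S ]]
[S] => [[S]]   [S -> [ S ]]
[[S]] => [[[S]]]   [S -> [ S ]]
[[[S]]] => [[[[S]]]]   [S -> [ S ]]
[[[[S]]]] => [[[[[S]]]]]   [S -> [ S ]]
[[[[[S]]]]] => [[[[[[S]]]]]]   [S -> [ S ]]
[[[[[[S]]]]]] => [[[[[[[S]]]]]]]   [S -> [ S ]]
[[[[[[[S]]]]]]] => [[[[[[[[S]]]]]]]]   [S -> [ S ]]
[[[[[[[[S]]]]]]]] => [[[[[[[[[]]]]]]]]]   [S -> [ ]]

S=>[S]=>[[S]]=>[[[S]]]=>[[[[S]]]]=>[[[[[S]]]]]=>[[[[[[S]]]]]]=>[[[[[[[S]]]]]]]=>[[[[[[[[S]]]]]]]]=>[[[[[[[[[]]]]]]]]]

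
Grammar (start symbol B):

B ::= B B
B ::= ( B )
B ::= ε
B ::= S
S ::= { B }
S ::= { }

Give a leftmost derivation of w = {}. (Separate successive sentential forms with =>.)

B => BB => SB => {}B => {}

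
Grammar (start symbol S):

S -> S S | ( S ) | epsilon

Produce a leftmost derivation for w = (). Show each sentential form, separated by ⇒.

S ⇒ SS ⇒ SSS ⇒ SSSS ⇒ SSSSS ⇒ SSSSSS ⇒ (S)SSSSS ⇒ ()SSSSS ⇒ ()SSSS ⇒ ()SSS ⇒ ()SS ⇒ ()S ⇒ ()

S ⇒ SS   [S -> S S]
SS ⇒ SSS   [S -> S S]
SSS ⇒ SSSS   [S -> S S]
SSSS ⇒ SSSSS   [S -> S S]
SSSSS ⇒ SSSSSS   [S -> S S]
SSSSSS ⇒ (S)SSSSS   [S -> ( S )]
(S)SSSSS ⇒ ()SSSSS   [S -> epsilon]
()SSSSS ⇒ ()SSSS   [S -> epsilon]
()SSSS ⇒ ()SSS   [S -> epsilon]
()SSS ⇒ ()SS   [S -> epsilon]
()SS ⇒ ()S   [S -> epsilon]
()S ⇒ ()   [S -> epsilon]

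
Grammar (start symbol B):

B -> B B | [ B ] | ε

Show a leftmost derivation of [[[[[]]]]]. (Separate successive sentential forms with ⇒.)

B ⇒ BB   [B -> B B]
BB ⇒ [B]B   [B -> [ B ]]
[B]B ⇒ [[B]]B   [B -> [ B ]]
[[B]]B ⇒ [[BB]]B   [B -> B B]
[[BB]]B ⇒ [[BBB]]B   [B -> B B]
[[BBB]]B ⇒ [[[B]BB]]B   [B -> [ B ]]
[[[B]BB]]B ⇒ [[[[B]]BB]]B   [B -> [ B ]]
[[[[B]]BB]]B ⇒ [[[[BB]]BB]]B   [B -> B B]
[[[[BB]]BB]]B ⇒ [[[[[B]B]]BB]]B   [B -> [ B ]]
[[[[[B]B]]BB]]B ⇒ [[[[[]B]]BB]]B   [B -> ε]
[[[[[]B]]BB]]B ⇒ [[[[[]]]BB]]B   [B -> ε]
[[[[[]]]BB]]B ⇒ [[[[[]]]B]]B   [B -> ε]
[[[[[]]]B]]B ⇒ [[[[[]]]]]B   [B -> ε]
[[[[[]]]]]B ⇒ [[[[[]]]]]   [B -> ε]

B ⇒ BB ⇒ [B]B ⇒ [[B]]B ⇒ [[BB]]B ⇒ [[BBB]]B ⇒ [[[B]BB]]B ⇒ [[[[B]]BB]]B ⇒ [[[[BB]]BB]]B ⇒ [[[[[B]B]]BB]]B ⇒ [[[[[]B]]BB]]B ⇒ [[[[[]]]BB]]B ⇒ [[[[[]]]B]]B ⇒ [[[[[]]]]]B ⇒ [[[[[]]]]]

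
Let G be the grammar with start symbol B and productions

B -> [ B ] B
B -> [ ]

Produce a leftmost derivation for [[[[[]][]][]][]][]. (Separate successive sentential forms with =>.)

B => [B]B   [B -> [ B ] B]
[B]B => [[B]B]B   [B -> [ B ] B]
[[B]B]B => [[[B]B]B]B   [B -> [ B ] B]
[[[B]B]B]B => [[[[B]B]B]B]B   [B -> [ B ] B]
[[[[B]B]B]B]B => [[[[[]]B]B]B]B   [B -> [ ]]
[[[[[]]B]B]B]B => [[[[[]][]]B]B]B   [B -> [ ]]
[[[[[]][]]B]B]B => [[[[[]][]][]]B]B   [B -> [ ]]
[[[[[]][]][]]B]B => [[[[[]][]][]][]]B   [B -> [ ]]
[[[[[]][]][]][]]B => [[[[[]][]][]][]][]   [B -> [ ]]

B => [B]B => [[B]B]B => [[[B]B]B]B => [[[[B]B]B]B]B => [[[[[]]B]B]B]B => [[[[[]][]]B]B]B => [[[[[]][]][]]B]B => [[[[[]][]][]][]]B => [[[[[]][]][]][]][]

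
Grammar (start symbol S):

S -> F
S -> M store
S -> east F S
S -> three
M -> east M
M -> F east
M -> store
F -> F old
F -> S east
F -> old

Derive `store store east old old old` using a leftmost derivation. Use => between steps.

S => F   [S -> F]
F => F old   [F -> F old]
F old => F old old   [F -> F old]
F old old => F old old old   [F -> F old]
F old old old => S east old old old   [F -> S east]
S east old old old => M store east old old old   [S -> M store]
M store east old old old => store store east old old old   [M -> store]

S => F => F old => F old old => F old old old => S east old old old => M store east old old old => store store east old old old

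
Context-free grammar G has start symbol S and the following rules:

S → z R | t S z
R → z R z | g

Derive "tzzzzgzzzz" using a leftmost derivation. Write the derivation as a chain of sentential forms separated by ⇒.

S ⇒ tSz   [S → t S z]
tSz ⇒ tzRz   [S → z R]
tzRz ⇒ tzzRzz   [R → z R z]
tzzRzz ⇒ tzzzRzzz   [R → z R z]
tzzzRzzz ⇒ tzzzzRzzzz   [R → z R z]
tzzzzRzzzz ⇒ tzzzzgzzzz   [R → g]

S⇒tSz⇒tzRz⇒tzzRzz⇒tzzzRzzz⇒tzzzzRzzzz⇒tzzzzgzzzz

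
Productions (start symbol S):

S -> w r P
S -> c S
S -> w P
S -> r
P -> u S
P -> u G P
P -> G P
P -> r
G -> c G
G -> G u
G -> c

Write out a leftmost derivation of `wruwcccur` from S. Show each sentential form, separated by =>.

S => wrP => wruS => wruwP => wruwGP => wruwcGP => wruwccGP => wruwccGuP => wruwcccuP => wruwcccur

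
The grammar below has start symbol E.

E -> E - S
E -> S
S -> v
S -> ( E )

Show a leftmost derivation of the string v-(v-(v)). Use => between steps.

E => E-S   [E -> E - S]
E-S => S-S   [E -> S]
S-S => v-S   [S -> v]
v-S => v-(E)   [S -> ( E )]
v-(E) => v-(E-S)   [E -> E - S]
v-(E-S) => v-(S-S)   [E -> S]
v-(S-S) => v-(v-S)   [S -> v]
v-(v-S) => v-(v-(E))   [S -> ( E )]
v-(v-(E)) => v-(v-(S))   [E -> S]
v-(v-(S)) => v-(v-(v))   [S -> v]

E => E-S => S-S => v-S => v-(E) => v-(E-S) => v-(S-S) => v-(v-S) => v-(v-(E)) => v-(v-(S)) => v-(v-(v))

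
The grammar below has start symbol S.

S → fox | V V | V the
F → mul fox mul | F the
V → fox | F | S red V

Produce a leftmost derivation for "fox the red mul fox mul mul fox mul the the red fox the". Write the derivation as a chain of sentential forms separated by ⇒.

S ⇒ V the ⇒ S red V the ⇒ V V red V the ⇒ S red V V red V the ⇒ V the red V V red V the ⇒ fox the red V V red V the ⇒ fox the red F V red V the ⇒ fox the red mul fox mul V red V the ⇒ fox the red mul fox mul F red V the ⇒ fox the red mul fox mul F the red V the ⇒ fox the red mul fox mul F the the red V the ⇒ fox the red mul fox mul mul fox mul the the red V the ⇒ fox the red mul fox mul mul fox mul the the red fox the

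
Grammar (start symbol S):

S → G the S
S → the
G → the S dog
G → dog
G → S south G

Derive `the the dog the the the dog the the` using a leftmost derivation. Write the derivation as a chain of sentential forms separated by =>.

S => G the S => the S dog the S => the the dog the S => the the dog the G the S => the the dog the the S dog the S => the the dog the the the dog the S => the the dog the the the dog the the

S => G the S   [S → G the S]
G the S => the S dog the S   [G → the S dog]
the S dog the S => the the dog the S   [S → the]
the the dog the S => the the dog the G the S   [S → G the S]
the the dog the G the S => the the dog the the S dog the S   [G → the S dog]
the the dog the the S dog the S => the the dog the the the dog the S   [S → the]
the the dog the the the dog the S => the the dog the the the dog the the   [S → the]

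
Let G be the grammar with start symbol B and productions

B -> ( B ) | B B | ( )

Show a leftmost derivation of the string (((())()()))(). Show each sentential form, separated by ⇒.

B ⇒ BB ⇒ (B)B ⇒ ((B))B ⇒ ((BB))B ⇒ ((BBB))B ⇒ (((B)BB))B ⇒ (((())BB))B ⇒ (((())()B))B ⇒ (((())()()))B ⇒ (((())()()))()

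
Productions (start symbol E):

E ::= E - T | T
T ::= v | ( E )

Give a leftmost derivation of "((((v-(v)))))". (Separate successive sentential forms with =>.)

E => T   [E ::= T]
T => (E)   [T ::= ( E )]
(E) => (T)   [E ::= T]
(T) => ((E))   [T ::= ( E )]
((E)) => ((T))   [E ::= T]
((T)) => (((E)))   [T ::= ( E )]
(((E))) => (((T)))   [E ::= T]
(((T))) => ((((E))))   [T ::= ( E )]
((((E)))) => ((((E-T))))   [E ::= E - T]
((((E-T)))) => ((((T-T))))   [E ::= T]
((((T-T)))) => ((((v-T))))   [T ::= v]
((((v-T)))) => ((((v-(E)))))   [T ::= ( E )]
((((v-(E))))) => ((((v-(T)))))   [E ::= T]
((((v-(T))))) => ((((v-(v)))))   [T ::= v]

E => T => (E) => (T) => ((E)) => ((T)) => (((E))) => (((T))) => ((((E)))) => ((((E-T)))) => ((((T-T)))) => ((((v-T)))) => ((((v-(E))))) => ((((v-(T))))) => ((((v-(v)))))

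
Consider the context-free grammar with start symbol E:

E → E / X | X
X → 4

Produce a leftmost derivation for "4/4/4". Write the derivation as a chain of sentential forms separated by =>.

E => E/X   [E → E / X]
E/X => E/X/X   [E → E / X]
E/X/X => X/X/X   [E → X]
X/X/X => 4/X/X   [X → 4]
4/X/X => 4/4/X   [X → 4]
4/4/X => 4/4/4   [X → 4]

E => E/X => E/X/X => X/X/X => 4/X/X => 4/4/X => 4/4/4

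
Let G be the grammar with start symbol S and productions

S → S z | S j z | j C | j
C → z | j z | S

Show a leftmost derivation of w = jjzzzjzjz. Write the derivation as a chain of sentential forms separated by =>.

S => Sjz => Sjzjz => Szjzjz => Szzjzjz => jCzzjzjz => jjzzzjzjz

S => Sjz   [S → S j z]
Sjz => Sjzjz   [S → S j z]
Sjzjz => Szjzjz   [S → S z]
Szjzjz => Szzjzjz   [S → S z]
Szzjzjz => jCzzjzjz   [S → j C]
jCzzjzjz => jjzzzjzjz   [C → j z]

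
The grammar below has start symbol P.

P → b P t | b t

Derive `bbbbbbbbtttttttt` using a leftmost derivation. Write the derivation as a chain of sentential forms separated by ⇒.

P ⇒ bPt ⇒ bbPtt ⇒ bbbPttt ⇒ bbbbPtttt ⇒ bbbbbPttttt ⇒ bbbbbbPtttttt ⇒ bbbbbbbPttttttt ⇒ bbbbbbbbtttttttt

P ⇒ bPt   [P → b P t]
bPt ⇒ bbPtt   [P → b P t]
bbPtt ⇒ bbbPttt   [P → b P t]
bbbPttt ⇒ bbbbPtttt   [P → b P t]
bbbbPtttt ⇒ bbbbbPttttt   [P → b P t]
bbbbbPttttt ⇒ bbbbbbPtttttt   [P → b P t]
bbbbbbPtttttt ⇒ bbbbbbbPttttttt   [P → b P t]
bbbbbbbPttttttt ⇒ bbbbbbbbtttttttt   [P → b t]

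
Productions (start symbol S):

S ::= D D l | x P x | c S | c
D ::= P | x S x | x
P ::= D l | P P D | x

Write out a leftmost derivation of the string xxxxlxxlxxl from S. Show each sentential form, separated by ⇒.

S ⇒ DDl   [S ::= D D l]
DDl ⇒ xSxDl   [D ::= x S x]
xSxDl ⇒ xDDlxDl   [S ::= D D l]
xDDlxDl ⇒ xxSxDlxDl   [D ::= x S x]
xxSxDlxDl ⇒ xxDDlxDlxDl   [S ::= D D l]
xxDDlxDlxDl ⇒ xxxDlxDlxDl   [D ::= x]
xxxDlxDlxDl ⇒ xxxxlxDlxDl   [D ::= x]
xxxxlxDlxDl ⇒ xxxxlxxlxDl   [D ::= x]
xxxxlxxlxDl ⇒ xxxxlxxlxxl   [D ::= x]

S ⇒ DDl ⇒ xSxDl ⇒ xDDlxDl ⇒ xxSxDlxDl ⇒ xxDDlxDlxDl ⇒ xxxDlxDlxDl ⇒ xxxxlxDlxDl ⇒ xxxxlxxlxDl ⇒ xxxxlxxlxxl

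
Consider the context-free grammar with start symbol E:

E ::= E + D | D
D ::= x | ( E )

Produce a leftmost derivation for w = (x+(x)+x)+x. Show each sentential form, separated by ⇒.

E ⇒ E+D ⇒ D+D ⇒ (E)+D ⇒ (E+D)+D ⇒ (E+D+D)+D ⇒ (D+D+D)+D ⇒ (x+D+D)+D ⇒ (x+(E)+D)+D ⇒ (x+(D)+D)+D ⇒ (x+(x)+D)+D ⇒ (x+(x)+x)+D ⇒ (x+(x)+x)+x

E ⇒ E+D   [E ::= E + D]
E+D ⇒ D+D   [E ::= D]
D+D ⇒ (E)+D   [D ::= ( E )]
(E)+D ⇒ (E+D)+D   [E ::= E + D]
(E+D)+D ⇒ (E+D+D)+D   [E ::= E + D]
(E+D+D)+D ⇒ (D+D+D)+D   [E ::= D]
(D+D+D)+D ⇒ (x+D+D)+D   [D ::= x]
(x+D+D)+D ⇒ (x+(E)+D)+D   [D ::= ( E )]
(x+(E)+D)+D ⇒ (x+(D)+D)+D   [E ::= D]
(x+(D)+D)+D ⇒ (x+(x)+D)+D   [D ::= x]
(x+(x)+D)+D ⇒ (x+(x)+x)+D   [D ::= x]
(x+(x)+x)+D ⇒ (x+(x)+x)+x   [D ::= x]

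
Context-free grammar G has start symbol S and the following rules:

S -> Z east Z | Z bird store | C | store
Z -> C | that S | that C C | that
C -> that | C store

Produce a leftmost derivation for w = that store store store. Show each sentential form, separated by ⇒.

S ⇒ C ⇒ C store ⇒ C store store ⇒ C store store store ⇒ that store store store

S ⇒ C   [S -> C]
C ⇒ C store   [C -> C store]
C store ⇒ C store store   [C -> C store]
C store store ⇒ C store store store   [C -> C store]
C store store store ⇒ that store store store   [C -> that]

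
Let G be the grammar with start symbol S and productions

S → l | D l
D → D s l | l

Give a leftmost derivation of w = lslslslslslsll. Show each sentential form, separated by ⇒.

S ⇒ Dl   [S → D l]
Dl ⇒ Dsll   [D → D s l]
Dsll ⇒ Dslsll   [D → D s l]
Dslsll ⇒ Dslslsll   [D → D s l]
Dslslsll ⇒ Dslslslsll   [D → D s l]
Dslslslsll ⇒ Dslslslslsll   [D → D s l]
Dslslslslsll ⇒ Dslslslslslsll   [D → D s l]
Dslslslslslsll ⇒ lslslslslslsll   [D → l]

S⇒Dl⇒Dsll⇒Dslsll⇒Dslslsll⇒Dslslslsll⇒Dslslslslsll⇒Dslslslslslsll⇒lslslslslslsll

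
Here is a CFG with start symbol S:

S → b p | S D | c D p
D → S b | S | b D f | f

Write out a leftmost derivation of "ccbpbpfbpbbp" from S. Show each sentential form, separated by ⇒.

S ⇒ cDp   [S → c D p]
cDp ⇒ cSbp   [D → S b]
cSbp ⇒ cSDbp   [S → S D]
cSDbp ⇒ cSDDbp   [S → S D]
cSDDbp ⇒ ccDpDDbp   [S → c D p]
ccDpDDbp ⇒ ccSbpDDbp   [D → S b]
ccSbpDDbp ⇒ ccbpbpDDbp   [S → b p]
ccbpbpDDbp ⇒ ccbpbpfDbp   [D → f]
ccbpbpfDbp ⇒ ccbpbpfSbbp   [D → S b]
ccbpbpfSbbp ⇒ ccbpbpfbpbbp   [S → b p]

S ⇒ cDp ⇒ cSbp ⇒ cSDbp ⇒ cSDDbp ⇒ ccDpDDbp ⇒ ccSbpDDbp ⇒ ccbpbpDDbp ⇒ ccbpbpfDbp ⇒ ccbpbpfSbbp ⇒ ccbpbpfbpbbp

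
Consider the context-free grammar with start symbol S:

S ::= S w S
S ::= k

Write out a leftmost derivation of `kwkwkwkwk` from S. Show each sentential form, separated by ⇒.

S ⇒ SwS ⇒ SwSwS ⇒ SwSwSwS ⇒ SwSwSwSwS ⇒ kwSwSwSwS ⇒ kwkwSwSwS ⇒ kwkwkwSwS ⇒ kwkwkwkwS ⇒ kwkwkwkwk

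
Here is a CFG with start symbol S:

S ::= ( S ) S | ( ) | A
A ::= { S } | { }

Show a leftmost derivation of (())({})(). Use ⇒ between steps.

S ⇒ (S)S ⇒ (())S ⇒ (())(S)S ⇒ (())(A)S ⇒ (())({})S ⇒ (())({})()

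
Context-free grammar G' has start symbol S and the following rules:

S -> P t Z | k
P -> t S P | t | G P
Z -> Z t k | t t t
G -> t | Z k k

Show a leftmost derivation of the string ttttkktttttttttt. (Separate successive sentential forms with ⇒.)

S⇒PtZ⇒tSPtZ⇒tPtZPtZ⇒tGPtZPtZ⇒tZkkPtZPtZ⇒ttttkkPtZPtZ⇒ttttkkttZPtZ⇒ttttkktttttPtZ⇒ttttkktttttttZ⇒ttttkktttttttttt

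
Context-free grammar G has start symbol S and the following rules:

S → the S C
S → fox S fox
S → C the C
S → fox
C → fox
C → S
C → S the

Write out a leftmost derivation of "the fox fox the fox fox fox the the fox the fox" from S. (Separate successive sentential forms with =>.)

S => C the C => S the C => C the C the C => S the the C the C => the S C the the C the C => the fox S fox C the the C the C => the fox C the C fox C the the C the C => the fox fox the C fox C the the C the C => the fox fox the fox fox C the the C the C => the fox fox the fox fox fox the the C the C => the fox fox the fox fox fox the the fox the C => the fox fox the fox fox fox the the fox the fox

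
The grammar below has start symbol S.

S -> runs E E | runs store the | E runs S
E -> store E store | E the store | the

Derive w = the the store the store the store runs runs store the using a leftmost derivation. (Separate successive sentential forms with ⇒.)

S ⇒ E runs S   [S -> E runs S]
E runs S ⇒ E the store runs S   [E -> E the store]
E the store runs S ⇒ E the store the store runs S   [E -> E the store]
E the store the store runs S ⇒ E the store the store the store runs S   [E -> E the store]
E the store the store the store runs S ⇒ the the store the store the store runs S   [E -> the]
the the store the store the store runs S ⇒ the the store the store the store runs runs store the   [S -> runs store the]

S ⇒ E runs S ⇒ E the store runs S ⇒ E the store the store runs S ⇒ E the store the store the store runs S ⇒ the the store the store the store runs S ⇒ the the store the store the store runs runs store the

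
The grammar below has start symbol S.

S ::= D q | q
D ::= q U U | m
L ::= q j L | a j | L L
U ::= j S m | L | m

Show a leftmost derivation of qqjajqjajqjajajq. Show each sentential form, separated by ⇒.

S ⇒ Dq ⇒ qUUq ⇒ qLUq ⇒ qqjLUq ⇒ qqjLLUq ⇒ qqjajLUq ⇒ qqjajqjLUq ⇒ qqjajqjLLUq ⇒ qqjajqjajLUq ⇒ qqjajqjajqjLUq ⇒ qqjajqjajqjajUq ⇒ qqjajqjajqjajLq ⇒ qqjajqjajqjajajq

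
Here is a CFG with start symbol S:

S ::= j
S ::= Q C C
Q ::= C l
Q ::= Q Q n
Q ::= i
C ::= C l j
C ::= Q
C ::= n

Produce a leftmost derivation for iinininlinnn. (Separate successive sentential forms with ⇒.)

S ⇒ QCC ⇒ QQnCC ⇒ ClQnCC ⇒ QlQnCC ⇒ QQnlQnCC ⇒ QQnQnlQnCC ⇒ QQnQnQnlQnCC ⇒ iQnQnQnlQnCC ⇒ iinQnQnlQnCC ⇒ iininQnlQnCC ⇒ iinininlQnCC ⇒ iinininlinCC ⇒ iinininlinnC ⇒ iinininlinnn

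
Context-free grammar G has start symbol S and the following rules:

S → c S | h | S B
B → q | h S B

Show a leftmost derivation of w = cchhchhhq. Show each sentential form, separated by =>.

S => cS   [S → c S]
cS => ccS   [S → c S]
ccS => ccSB   [S → S B]
ccSB => cchB   [S → h]
cchB => cchhSB   [B → h S B]
cchhSB => cchhcSB   [S → c S]
cchhcSB => cchhchB   [S → h]
cchhchB => cchhchhSB   [B → h S B]
cchhchhSB => cchhchhhB   [S → h]
cchhchhhB => cchhchhhq   [B → q]

S=>cS=>ccS=>ccSB=>cchB=>cchhSB=>cchhcSB=>cchhchB=>cchhchhSB=>cchhchhhB=>cchhchhhq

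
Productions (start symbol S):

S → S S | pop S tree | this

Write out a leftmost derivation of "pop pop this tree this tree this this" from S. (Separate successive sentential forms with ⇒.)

S ⇒ S S ⇒ S S S ⇒ pop S tree S S ⇒ pop S S tree S S ⇒ pop pop S tree S tree S S ⇒ pop pop this tree S tree S S ⇒ pop pop this tree this tree S S ⇒ pop pop this tree this tree this S ⇒ pop pop this tree this tree this this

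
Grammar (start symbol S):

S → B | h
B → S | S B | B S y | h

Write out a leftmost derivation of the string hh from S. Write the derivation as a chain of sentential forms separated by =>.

S => B => SB => hB => hS => hh

S => B   [S → B]
B => SB   [B → S B]
SB => hB   [S → h]
hB => hS   [B → S]
hS => hh   [S → h]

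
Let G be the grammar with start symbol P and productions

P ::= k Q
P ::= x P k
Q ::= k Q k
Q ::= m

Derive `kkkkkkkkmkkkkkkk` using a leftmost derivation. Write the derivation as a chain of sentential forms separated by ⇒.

P ⇒ kQ ⇒ kkQk ⇒ kkkQkk ⇒ kkkkQkkk ⇒ kkkkkQkkkk ⇒ kkkkkkQkkkkk ⇒ kkkkkkkQkkkkkk ⇒ kkkkkkkkQkkkkkkk ⇒ kkkkkkkkmkkkkkkk

P ⇒ kQ   [P ::= k Q]
kQ ⇒ kkQk   [Q ::= k Q k]
kkQk ⇒ kkkQkk   [Q ::= k Q k]
kkkQkk ⇒ kkkkQkkk   [Q ::= k Q k]
kkkkQkkk ⇒ kkkkkQkkkk   [Q ::= k Q k]
kkkkkQkkkk ⇒ kkkkkkQkkkkk   [Q ::= k Q k]
kkkkkkQkkkkk ⇒ kkkkkkkQkkkkkk   [Q ::= k Q k]
kkkkkkkQkkkkkk ⇒ kkkkkkkkQkkkkkkk   [Q ::= k Q k]
kkkkkkkkQkkkkkkk ⇒ kkkkkkkkmkkkkkkk   [Q ::= m]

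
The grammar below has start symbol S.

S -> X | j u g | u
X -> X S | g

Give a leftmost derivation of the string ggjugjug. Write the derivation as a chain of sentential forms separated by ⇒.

S⇒X⇒XS⇒XSS⇒gSS⇒gXS⇒gXSS⇒ggSS⇒ggjugS⇒ggjugjug

S ⇒ X   [S -> X]
X ⇒ XS   [X -> X S]
XS ⇒ XSS   [X -> X S]
XSS ⇒ gSS   [X -> g]
gSS ⇒ gXS   [S -> X]
gXS ⇒ gXSS   [X -> X S]
gXSS ⇒ ggSS   [X -> g]
ggSS ⇒ ggjugS   [S -> j u g]
ggjugS ⇒ ggjugjug   [S -> j u g]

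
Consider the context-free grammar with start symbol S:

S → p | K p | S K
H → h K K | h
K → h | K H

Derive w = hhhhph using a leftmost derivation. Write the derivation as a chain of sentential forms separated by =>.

S => SK => KpK => KHpK => KHHpK => KHHHpK => hHHHpK => hhHHpK => hhhHpK => hhhhpK => hhhhph

S => SK   [S → S K]
SK => KpK   [S → K p]
KpK => KHpK   [K → K H]
KHpK => KHHpK   [K → K H]
KHHpK => KHHHpK   [K → K H]
KHHHpK => hHHHpK   [K → h]
hHHHpK => hhHHpK   [H → h]
hhHHpK => hhhHpK   [H → h]
hhhHpK => hhhhpK   [H → h]
hhhhpK => hhhhph   [K → h]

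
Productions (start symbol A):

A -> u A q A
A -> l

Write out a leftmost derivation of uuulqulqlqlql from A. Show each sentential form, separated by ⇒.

A ⇒ uAqA ⇒ uuAqAqA ⇒ uuuAqAqAqA ⇒ uuulqAqAqA ⇒ uuulquAqAqAqA ⇒ uuulqulqAqAqA ⇒ uuulqulqlqAqA ⇒ uuulqulqlqlqA ⇒ uuulqulqlqlql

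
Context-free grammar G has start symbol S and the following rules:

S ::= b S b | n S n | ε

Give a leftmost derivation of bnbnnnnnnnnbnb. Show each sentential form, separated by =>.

S => bSb => bnSnb => bnbSbnb => bnbnSnbnb => bnbnnSnnbnb => bnbnnnSnnnbnb => bnbnnnnSnnnnbnb => bnbnnnnnnnnbnb

S => bSb   [S ::= b S b]
bSb => bnSnb   [S ::= n S n]
bnSnb => bnbSbnb   [S ::= b S b]
bnbSbnb => bnbnSnbnb   [S ::= n S n]
bnbnSnbnb => bnbnnSnnbnb   [S ::= n S n]
bnbnnSnnbnb => bnbnnnSnnnbnb   [S ::= n S n]
bnbnnnSnnnbnb => bnbnnnnSnnnnbnb   [S ::= n S n]
bnbnnnnSnnnnbnb => bnbnnnnnnnnbnb   [S ::= ε]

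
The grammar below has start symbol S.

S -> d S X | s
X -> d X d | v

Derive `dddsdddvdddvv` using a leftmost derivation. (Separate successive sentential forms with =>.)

S => dSX => ddSXX => dddSXXX => dddsXXX => dddsdXdXX => dddsddXddXX => dddsdddXdddXX => dddsdddvdddXX => dddsdddvdddvX => dddsdddvdddvv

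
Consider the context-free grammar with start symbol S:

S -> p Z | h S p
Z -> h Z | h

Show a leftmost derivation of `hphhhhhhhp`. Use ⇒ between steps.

S ⇒ hSp ⇒ hpZp ⇒ hphZp ⇒ hphhZp ⇒ hphhhZp ⇒ hphhhhZp ⇒ hphhhhhZp ⇒ hphhhhhhZp ⇒ hphhhhhhhp

S ⇒ hSp   [S -> h S p]
hSp ⇒ hpZp   [S -> p Z]
hpZp ⇒ hphZp   [Z -> h Z]
hphZp ⇒ hphhZp   [Z -> h Z]
hphhZp ⇒ hphhhZp   [Z -> h Z]
hphhhZp ⇒ hphhhhZp   [Z -> h Z]
hphhhhZp ⇒ hphhhhhZp   [Z -> h Z]
hphhhhhZp ⇒ hphhhhhhZp   [Z -> h Z]
hphhhhhhZp ⇒ hphhhhhhhp   [Z -> h]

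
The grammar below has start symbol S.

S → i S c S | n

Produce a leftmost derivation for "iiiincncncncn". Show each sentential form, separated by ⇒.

S ⇒ iScS   [S → i S c S]
iScS ⇒ iiScScS   [S → i S c S]
iiScScS ⇒ iiiScScScS   [S → i S c S]
iiiScScScS ⇒ iiiiScScScScS   [S → i S c S]
iiiiScScScScS ⇒ iiiincScScScS   [S → n]
iiiincScScScS ⇒ iiiincncScScS   [S → n]
iiiincncScScS ⇒ iiiincncncScS   [S → n]
iiiincncncScS ⇒ iiiincncncncS   [S → n]
iiiincncncncS ⇒ iiiincncncncn   [S → n]

S ⇒ iScS ⇒ iiScScS ⇒ iiiScScScS ⇒ iiiiScScScScS ⇒ iiiincScScScS ⇒ iiiincncScScS ⇒ iiiincncncScS ⇒ iiiincncncncS ⇒ iiiincncncncn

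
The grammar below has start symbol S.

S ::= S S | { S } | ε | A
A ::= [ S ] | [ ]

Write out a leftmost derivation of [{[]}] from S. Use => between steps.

S => SS   [S ::= S S]
SS => AS   [S ::= A]
AS => [S]S   [A ::= [ S ]]
[S]S => [SS]S   [S ::= S S]
[SS]S => [SSS]S   [S ::= S S]
[SSS]S => [{S}SS]S   [S ::= { S }]
[{S}SS]S => [{SS}SS]S   [S ::= S S]
[{SS}SS]S => [{AS}SS]S   [S ::= A]
[{AS}SS]S => [{[S]S}SS]S   [A ::= [ S ]]
[{[S]S}SS]S => [{[]S}SS]S   [S ::= ε]
[{[]S}SS]S => [{[]}SS]S   [S ::= ε]
[{[]}SS]S => [{[]}S]S   [S ::= ε]
[{[]}S]S => [{[]}]S   [S ::= ε]
[{[]}]S => [{[]}]   [S ::= ε]

S => SS => AS => [S]S => [SS]S => [SSS]S => [{S}SS]S => [{SS}SS]S => [{AS}SS]S => [{[S]S}SS]S => [{[]S}SS]S => [{[]}SS]S => [{[]}S]S => [{[]}]S => [{[]}]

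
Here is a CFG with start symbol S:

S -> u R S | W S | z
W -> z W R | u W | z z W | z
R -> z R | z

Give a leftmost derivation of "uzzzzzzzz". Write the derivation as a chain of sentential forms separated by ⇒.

S ⇒ uRS   [S -> u R S]
uRS ⇒ uzRS   [R -> z R]
uzRS ⇒ uzzRS   [R -> z R]
uzzRS ⇒ uzzzRS   [R -> z R]
uzzzRS ⇒ uzzzzRS   [R -> z R]
uzzzzRS ⇒ uzzzzzRS   [R -> z R]
uzzzzzRS ⇒ uzzzzzzRS   [R -> z R]
uzzzzzzRS ⇒ uzzzzzzzS   [R -> z]
uzzzzzzzS ⇒ uzzzzzzzz   [S -> z]

S ⇒ uRS ⇒ uzRS ⇒ uzzRS ⇒ uzzzRS ⇒ uzzzzRS ⇒ uzzzzzRS ⇒ uzzzzzzRS ⇒ uzzzzzzzS ⇒ uzzzzzzzz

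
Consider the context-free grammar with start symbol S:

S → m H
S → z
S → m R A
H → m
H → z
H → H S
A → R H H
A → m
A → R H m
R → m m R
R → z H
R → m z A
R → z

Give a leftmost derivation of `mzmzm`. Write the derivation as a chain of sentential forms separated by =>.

S => mRA => mzHA => mzHSA => mzmSA => mzmzA => mzmzm

S => mRA   [S → m R A]
mRA => mzHA   [R → z H]
mzHA => mzHSA   [H → H S]
mzHSA => mzmSA   [H → m]
mzmSA => mzmzA   [S → z]
mzmzA => mzmzm   [A → m]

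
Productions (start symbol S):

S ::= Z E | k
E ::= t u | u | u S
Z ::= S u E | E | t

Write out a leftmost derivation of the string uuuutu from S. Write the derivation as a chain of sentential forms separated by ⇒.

S⇒ZE⇒SuEE⇒ZEuEE⇒EEuEE⇒uEuEE⇒uuuEE⇒uuuuE⇒uuuutu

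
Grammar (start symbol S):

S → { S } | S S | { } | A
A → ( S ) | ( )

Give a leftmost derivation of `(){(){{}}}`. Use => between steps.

S => SS => AS => ()S => (){S} => (){SS} => (){AS} => (){()S} => (){(){S}} => (){(){{}}}

S => SS   [S → S S]
SS => AS   [S → A]
AS => ()S   [A → ( )]
()S => (){S}   [S → { S }]
(){S} => (){SS}   [S → S S]
(){SS} => (){AS}   [S → A]
(){AS} => (){()S}   [A → ( )]
(){()S} => (){(){S}}   [S → { S }]
(){(){S}} => (){(){{}}}   [S → { }]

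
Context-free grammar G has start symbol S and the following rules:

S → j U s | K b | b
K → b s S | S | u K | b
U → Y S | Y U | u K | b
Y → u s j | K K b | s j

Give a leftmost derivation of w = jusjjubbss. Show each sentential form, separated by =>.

S=>jUs=>jYSs=>jusjSs=>jusjjUss=>jusjjuKss=>jusjjuSss=>jusjjuKbss=>jusjjubbss

S => jUs   [S → j U s]
jUs => jYSs   [U → Y S]
jYSs => jusjSs   [Y → u s j]
jusjSs => jusjjUss   [S → j U s]
jusjjUss => jusjjuKss   [U → u K]
jusjjuKss => jusjjuSss   [K → S]
jusjjuSss => jusjjuKbss   [S → K b]
jusjjuKbss => jusjjubbss   [K → b]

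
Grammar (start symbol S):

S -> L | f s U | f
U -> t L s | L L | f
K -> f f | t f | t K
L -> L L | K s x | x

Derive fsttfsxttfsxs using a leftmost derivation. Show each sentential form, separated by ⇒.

S ⇒ fsU ⇒ fstLs ⇒ fstLLs ⇒ fstKsxLs ⇒ fsttfsxLs ⇒ fsttfsxKsxs ⇒ fsttfsxtKsxs ⇒ fsttfsxttfsxs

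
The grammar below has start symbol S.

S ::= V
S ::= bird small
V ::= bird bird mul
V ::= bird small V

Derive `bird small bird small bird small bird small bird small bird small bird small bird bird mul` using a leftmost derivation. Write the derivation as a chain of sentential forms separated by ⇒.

S ⇒ V ⇒ bird small V ⇒ bird small bird small V ⇒ bird small bird small bird small V ⇒ bird small bird small bird small bird small V ⇒ bird small bird small bird small bird small bird small V ⇒ bird small bird small bird small bird small bird small bird small V ⇒ bird small bird small bird small bird small bird small bird small bird small V ⇒ bird small bird small bird small bird small bird small bird small bird small bird bird mul

S ⇒ V   [S ::= V]
V ⇒ bird small V   [V ::= bird small V]
bird small V ⇒ bird small bird small V   [V ::= bird small V]
bird small bird small V ⇒ bird small bird small bird small V   [V ::= bird small V]
bird small bird small bird small V ⇒ bird small bird small bird small bird small V   [V ::= bird small V]
bird small bird small bird small bird small V ⇒ bird small bird small bird small bird small bird small V   [V ::= bird small V]
bird small bird small bird small bird small bird small V ⇒ bird small bird small bird small bird small bird small bird small V   [V ::= bird small V]
bird small bird small bird small bird small bird small bird small V ⇒ bird small bird small bird small bird small bird small bird small bird small V   [V ::= bird small V]
bird small bird small bird small bird small bird small bird small bird small V ⇒ bird small bird small bird small bird small bird small bird small bird small bird bird mul   [V ::= bird bird mul]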